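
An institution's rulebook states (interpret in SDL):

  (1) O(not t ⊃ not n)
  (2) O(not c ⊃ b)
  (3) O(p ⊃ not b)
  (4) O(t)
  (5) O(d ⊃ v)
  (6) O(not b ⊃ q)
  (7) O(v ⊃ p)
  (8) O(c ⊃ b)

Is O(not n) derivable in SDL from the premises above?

No

Premise 1 is O(not t ⊃ not n), but O(not t) is not derivable from the premises, so it does not yield O(not n).
No other premise forces O(not n). An ideal world satisfying every premise can still have not n false, so O(not n) is not derivable.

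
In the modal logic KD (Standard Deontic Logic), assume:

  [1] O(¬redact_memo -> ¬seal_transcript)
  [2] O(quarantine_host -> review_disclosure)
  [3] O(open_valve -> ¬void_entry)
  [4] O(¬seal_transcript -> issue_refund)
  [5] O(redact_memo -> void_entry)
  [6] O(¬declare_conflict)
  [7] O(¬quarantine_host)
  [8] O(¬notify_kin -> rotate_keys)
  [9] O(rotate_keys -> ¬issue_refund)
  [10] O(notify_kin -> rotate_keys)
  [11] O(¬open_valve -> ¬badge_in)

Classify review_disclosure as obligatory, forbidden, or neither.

Premise 2 is O(quarantine_host -> review_disclosure), but O(quarantine_host) is not derivable from the premises, so it does not yield O(review_disclosure).
No premise or chain of K-axiom applications forces O(review_disclosure), and none forces O(¬review_disclosure). So review_disclosure is neither obligatory nor forbidden under these norms.

Neither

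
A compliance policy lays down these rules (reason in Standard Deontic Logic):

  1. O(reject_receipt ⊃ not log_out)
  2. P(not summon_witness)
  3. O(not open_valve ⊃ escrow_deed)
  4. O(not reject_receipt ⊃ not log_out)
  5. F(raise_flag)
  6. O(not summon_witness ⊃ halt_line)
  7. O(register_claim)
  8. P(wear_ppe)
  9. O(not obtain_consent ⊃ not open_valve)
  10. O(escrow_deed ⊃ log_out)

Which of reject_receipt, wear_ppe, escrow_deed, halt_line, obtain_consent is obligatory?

By case analysis on reject_receipt: premise 1 gives O(reject_receipt ⊃ not log_out) and premise 4 gives O(not reject_receipt ⊃ not log_out), so O(not log_out) either way.
The contrapositive of premise 10 (O(escrow_deed ⊃ log_out)) is O(not log_out ⊃ not escrow_deed), and O(not log_out) is already established, so O(not escrow_deed).
Premise 3, O(not open_valve ⊃ escrow_deed), contraposes to O(not escrow_deed ⊃ open_valve); with O(not escrow_deed) we get O(open_valve).
The contrapositive of premise 9 (O(not obtain_consent ⊃ not open_valve)) is O(open_valve ⊃ obtain_consent), and O(open_valve) is already established, so O(obtain_consent).
So O(obtain_consent) holds — obtain_consent is obligatory. None of the other listed options is made obligatory by any chain of premises.

obtain_consent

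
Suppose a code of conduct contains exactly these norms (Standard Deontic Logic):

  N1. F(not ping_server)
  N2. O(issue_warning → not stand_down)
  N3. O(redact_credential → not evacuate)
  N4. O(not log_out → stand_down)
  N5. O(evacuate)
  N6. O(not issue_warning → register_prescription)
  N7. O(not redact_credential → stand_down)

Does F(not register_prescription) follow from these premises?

From premise 5 we have O(evacuate).
Premise 3 is O(redact_credential → not evacuate); contrapositively O(evacuate → not redact_credential). Since O(evacuate) holds, K gives O(not redact_credential).
With premise 7, O(not redact_credential → stand_down), the K-axiom yields O(stand_down).
The contrapositive of premise 2 (O(issue_warning → not stand_down)) is O(stand_down → not issue_warning), and O(stand_down) is already established, so O(not issue_warning).
Applying K to premise 6 (O(not issue_warning → register_prescription)) and O(not issue_warning) yields O(register_prescription).
Premises 1, 4 do not contribute to this derivation.
So O(register_prescription) holds, i.e. F(not register_prescription). The claim follows.

Yes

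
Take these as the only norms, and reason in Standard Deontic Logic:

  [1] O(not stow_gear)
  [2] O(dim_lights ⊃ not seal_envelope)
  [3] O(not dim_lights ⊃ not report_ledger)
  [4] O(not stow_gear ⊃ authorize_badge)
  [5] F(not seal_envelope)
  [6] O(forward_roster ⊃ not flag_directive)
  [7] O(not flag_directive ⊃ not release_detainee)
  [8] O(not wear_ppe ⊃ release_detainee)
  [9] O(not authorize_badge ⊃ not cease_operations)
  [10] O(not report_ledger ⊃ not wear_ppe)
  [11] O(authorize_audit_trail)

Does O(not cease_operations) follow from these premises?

Premise 9 is O(not authorize_badge ⊃ not cease_operations), but O(not authorize_badge) is not derivable from the premises, so it does not yield O(not cease_operations).
No other premise forces O(not cease_operations). An ideal world satisfying every premise can still have not cease_operations false, so O(not cease_operations) is not derivable.

No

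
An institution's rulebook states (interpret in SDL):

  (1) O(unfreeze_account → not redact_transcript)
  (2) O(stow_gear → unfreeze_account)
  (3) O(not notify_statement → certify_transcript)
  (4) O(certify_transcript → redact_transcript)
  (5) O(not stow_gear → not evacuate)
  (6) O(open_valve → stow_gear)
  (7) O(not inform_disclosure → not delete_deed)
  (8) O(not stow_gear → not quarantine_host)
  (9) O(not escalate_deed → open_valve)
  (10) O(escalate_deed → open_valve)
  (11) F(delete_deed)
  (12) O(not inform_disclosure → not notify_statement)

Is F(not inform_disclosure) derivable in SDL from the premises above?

By case analysis on escalate_deed: premise 10 gives O(escalate_deed → open_valve) and premise 9 gives O(not escalate_deed → open_valve), so O(open_valve) either way.
From O(open_valve) and premise 6, O(open_valve → stow_gear), we obtain O(stow_gear).
From O(stow_gear) and premise 2, O(stow_gear → unfreeze_account), we obtain O(unfreeze_account).
Premise 1 is O(unfreeze_account → not redact_transcript); since O(unfreeze_account), deontic closure gives O(not redact_transcript).
Premise 4 is O(certify_transcript → redact_transcript); contrapositively O(not redact_transcript → not certify_transcript). Since O(not redact_transcript) holds, K gives O(not certify_transcript).
Premise 3, O(not notify_statement → certify_transcript), contraposes to O(not certify_transcript → notify_statement); with O(not certify_transcript) we get O(notify_statement).
Premise 12, O(not inform_disclosure → not notify_statement), contraposes to O(notify_statement → inform_disclosure); with O(notify_statement) we get O(inform_disclosure).
Premises 5, 7, 8, 11 do not contribute to this derivation.
So O(inform_disclosure) holds, i.e. F(not inform_disclosure). The claim follows.

Yes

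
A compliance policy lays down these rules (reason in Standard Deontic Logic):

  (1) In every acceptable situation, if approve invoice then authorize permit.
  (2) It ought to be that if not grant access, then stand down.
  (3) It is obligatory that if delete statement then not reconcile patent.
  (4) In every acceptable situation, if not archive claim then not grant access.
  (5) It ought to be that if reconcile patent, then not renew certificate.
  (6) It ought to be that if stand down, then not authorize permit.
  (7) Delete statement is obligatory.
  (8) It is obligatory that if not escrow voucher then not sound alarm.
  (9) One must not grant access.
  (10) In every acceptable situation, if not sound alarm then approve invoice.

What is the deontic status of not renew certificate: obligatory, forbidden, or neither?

Premise 5 is O(reconcile_patent → ¬renew_certificate), but O(reconcile_patent) is not derivable from the premises, so it does not yield O(¬renew_certificate).
No premise or chain of K-axiom applications forces O(¬renew_certificate), and none forces O(renew_certificate). So ¬renew_certificate is neither obligatory nor forbidden under these norms.

Neither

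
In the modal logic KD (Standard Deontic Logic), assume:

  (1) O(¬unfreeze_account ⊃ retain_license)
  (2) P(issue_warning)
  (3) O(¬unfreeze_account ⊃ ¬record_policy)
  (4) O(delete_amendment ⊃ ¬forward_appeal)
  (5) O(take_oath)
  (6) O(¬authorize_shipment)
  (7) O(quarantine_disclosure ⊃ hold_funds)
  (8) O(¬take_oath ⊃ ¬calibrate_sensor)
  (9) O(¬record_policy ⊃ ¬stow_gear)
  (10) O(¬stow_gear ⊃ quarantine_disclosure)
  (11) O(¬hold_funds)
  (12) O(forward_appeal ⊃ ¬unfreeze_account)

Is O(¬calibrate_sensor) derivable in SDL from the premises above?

No

Premise 8 is O(¬take_oath ⊃ ¬calibrate_sensor), but O(¬take_oath) is not derivable from the premises, so it does not yield O(¬calibrate_sensor).
No other premise forces O(¬calibrate_sensor). An ideal world satisfying every premise can still have ¬calibrate_sensor false, so O(¬calibrate_sensor) is not derivable.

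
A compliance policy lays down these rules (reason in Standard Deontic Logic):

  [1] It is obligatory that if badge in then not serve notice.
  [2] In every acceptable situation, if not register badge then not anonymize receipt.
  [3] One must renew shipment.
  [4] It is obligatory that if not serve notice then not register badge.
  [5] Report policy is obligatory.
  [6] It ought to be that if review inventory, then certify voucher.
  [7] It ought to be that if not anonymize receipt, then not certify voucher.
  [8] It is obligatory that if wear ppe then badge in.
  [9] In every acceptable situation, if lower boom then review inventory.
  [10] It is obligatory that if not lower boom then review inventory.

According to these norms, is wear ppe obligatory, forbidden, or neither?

By case analysis on lower_boom: premise 9 gives O(lower_boom → review_inventory) and premise 10 gives O(¬lower_boom → review_inventory), so O(review_inventory) either way.
With premise 6, O(review_inventory → certify_voucher), the K-axiom yields O(certify_voucher).
The contrapositive of premise 7 (O(¬anonymize_receipt → ¬certify_voucher)) is O(certify_voucher → anonymize_receipt), and O(certify_voucher) is already established, so O(anonymize_receipt).
Premise 2, O(¬register_badge → ¬anonymize_receipt), contraposes to O(anonymize_receipt → register_badge); with O(anonymize_receipt) we get O(register_badge).
Premise 4 is O(¬serve_notice → ¬register_badge); contrapositively O(register_badge → serve_notice). Since O(register_badge) holds, K gives O(serve_notice).
Premise 1 is O(badge_in → ¬serve_notice); contrapositively O(serve_notice → ¬badge_in). Since O(serve_notice) holds, K gives O(¬badge_in).
Premise 8, O(wear_ppe → badge_in), contraposes to O(¬badge_in → ¬wear_ppe); with O(¬badge_in) we get O(¬wear_ppe).
Premises 3, 5 do not contribute to this derivation.
Thus O(¬wear_ppe), which is F(wear_ppe): wear_ppe is forbidden.

Forbidden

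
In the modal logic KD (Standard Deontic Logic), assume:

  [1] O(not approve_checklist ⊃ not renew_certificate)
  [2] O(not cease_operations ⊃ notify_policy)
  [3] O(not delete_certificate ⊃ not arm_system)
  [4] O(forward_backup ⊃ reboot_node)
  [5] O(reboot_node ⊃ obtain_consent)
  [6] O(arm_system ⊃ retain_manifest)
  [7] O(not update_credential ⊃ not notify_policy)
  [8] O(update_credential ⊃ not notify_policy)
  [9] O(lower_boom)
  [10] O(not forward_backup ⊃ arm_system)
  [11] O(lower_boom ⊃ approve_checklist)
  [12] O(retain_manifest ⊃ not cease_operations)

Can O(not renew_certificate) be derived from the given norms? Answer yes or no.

No

Premise 1 is O(not approve_checklist ⊃ not renew_certificate), but O(not approve_checklist) is not derivable from the premises, so it does not yield O(not renew_certificate).
No other premise forces O(not renew_certificate). An ideal world satisfying every premise can still have not renew_certificate false, so O(not renew_certificate) is not derivable.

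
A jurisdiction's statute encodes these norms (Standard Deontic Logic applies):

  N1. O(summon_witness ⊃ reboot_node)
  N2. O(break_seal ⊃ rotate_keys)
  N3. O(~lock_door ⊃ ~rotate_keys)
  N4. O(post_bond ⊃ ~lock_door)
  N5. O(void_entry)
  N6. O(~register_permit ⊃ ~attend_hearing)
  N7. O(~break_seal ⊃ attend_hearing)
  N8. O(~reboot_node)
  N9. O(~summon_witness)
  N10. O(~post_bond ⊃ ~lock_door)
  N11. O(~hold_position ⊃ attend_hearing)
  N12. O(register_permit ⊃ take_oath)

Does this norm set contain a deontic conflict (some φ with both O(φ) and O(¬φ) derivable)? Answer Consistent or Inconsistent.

Consistent

Premise 1 is O(summon_witness ⊃ reboot_node), but O(summon_witness) is not derivable from the premises, so it does not yield O(reboot_node).
So O(reboot_node) is not derivable, and the apparent clash with O(~reboot_node) does not arise.
A world satisfying every obligation exists (e.g. attend_hearing=true, break_seal=false, hold_position=false, lock_door=false, post_bond=false, reboot_node=false, register_permit=true, rotate_keys=false, summon_witness=false, take_oath=true, void_entry=true); no atom is both obligatory and forbidden, so the set is consistent.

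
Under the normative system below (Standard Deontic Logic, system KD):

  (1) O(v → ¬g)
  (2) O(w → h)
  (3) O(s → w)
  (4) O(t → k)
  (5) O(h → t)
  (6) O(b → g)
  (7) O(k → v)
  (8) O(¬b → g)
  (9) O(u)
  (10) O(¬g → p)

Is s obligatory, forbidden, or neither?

Forbidden

By case analysis on b: premise 6 gives O(b → g) and premise 8 gives O(¬b → g), so O(g) either way.
Premise 1 is O(v → ¬g); contrapositively O(g → ¬v). Since O(g) holds, K gives O(¬v).
Premise 7, O(k → v), contraposes to O(¬v → ¬k); with O(¬v) we get O(¬k).
The contrapositive of premise 4 (O(t → k)) is O(¬k → ¬t), and O(¬k) is already established, so O(¬t).
The contrapositive of premise 5 (O(h → t)) is O(¬t → ¬h), and O(¬t) is already established, so O(¬h).
Premise 2 is O(w → h); contrapositively O(¬h → ¬w). Since O(¬h) holds, K gives O(¬w).
Premise 3, O(s → w), contraposes to O(¬w → ¬s); with O(¬w) we get O(¬s).
Premises 9, 10 do not contribute to this derivation.
Thus O(¬s), which is F(s): s is forbidden.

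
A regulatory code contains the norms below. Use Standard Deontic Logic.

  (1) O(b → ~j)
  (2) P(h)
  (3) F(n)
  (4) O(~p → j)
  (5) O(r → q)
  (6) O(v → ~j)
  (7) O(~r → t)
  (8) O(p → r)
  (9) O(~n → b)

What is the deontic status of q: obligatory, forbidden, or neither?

Obligatory

Premise 3 is F(n), i.e. O(~n).
From O(~n) and premise 9, O(~n → b), we obtain O(b).
Applying K to premise 1 (O(b → ~j)) and O(b) yields O(~j).
The contrapositive of premise 4 (O(~p → j)) is O(~j → p), and O(~j) is already established, so O(p).
Applying K to premise 8 (O(p → r)) and O(p) yields O(r).
Applying K to premise 5 (O(r → q)) and O(r) yields O(q).
Premises 2, 6, 7 do not contribute to this derivation.
Hence q is obligatory.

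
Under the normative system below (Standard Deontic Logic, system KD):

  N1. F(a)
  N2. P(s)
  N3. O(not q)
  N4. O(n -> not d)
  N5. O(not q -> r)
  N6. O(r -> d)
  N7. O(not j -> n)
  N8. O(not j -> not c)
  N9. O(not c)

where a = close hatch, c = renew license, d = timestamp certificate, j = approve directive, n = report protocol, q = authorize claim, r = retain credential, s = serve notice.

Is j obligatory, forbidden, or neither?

Premise 3 gives O(not q).
From O(not q) and premise 5, O(not q -> r), we obtain O(r).
From O(r) and premise 6, O(r -> d), we obtain O(d).
The contrapositive of premise 4 (O(n -> not d)) is O(d -> not n), and O(d) is already established, so O(not n).
Premise 7, O(not j -> n), contraposes to O(not n -> j); with O(not n) we get O(j).
Premises 1, 2, 8, 9 do not contribute to this derivation.
Hence j is obligatory.

Obligatory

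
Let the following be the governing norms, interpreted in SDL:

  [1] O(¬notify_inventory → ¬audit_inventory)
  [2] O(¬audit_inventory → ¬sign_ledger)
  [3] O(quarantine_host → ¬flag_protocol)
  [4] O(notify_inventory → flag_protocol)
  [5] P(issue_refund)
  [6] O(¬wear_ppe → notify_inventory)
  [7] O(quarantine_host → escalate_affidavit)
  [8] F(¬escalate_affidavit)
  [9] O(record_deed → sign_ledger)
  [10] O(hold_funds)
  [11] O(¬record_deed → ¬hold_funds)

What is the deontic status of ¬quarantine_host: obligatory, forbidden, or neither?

Premise 10 states O(hold_funds) outright.
Premise 11 is O(¬record_deed → ¬hold_funds); contrapositively O(hold_funds → record_deed). Since O(hold_funds) holds, K gives O(record_deed).
With premise 9, O(record_deed → sign_ledger), the K-axiom yields O(sign_ledger).
Premise 2 is O(¬audit_inventory → ¬sign_ledger); contrapositively O(sign_ledger → audit_inventory). Since O(sign_ledger) holds, K gives O(audit_inventory).
Premise 1, O(¬notify_inventory → ¬audit_inventory), contraposes to O(audit_inventory → notify_inventory); with O(audit_inventory) we get O(notify_inventory).
From O(notify_inventory) and premise 4, O(notify_inventory → flag_protocol), we obtain O(flag_protocol).
The contrapositive of premise 3 (O(quarantine_host → ¬flag_protocol)) is O(flag_protocol → ¬quarantine_host), and O(flag_protocol) is already established, so O(¬quarantine_host).
Premises 5, 6, 7, 8 do not contribute to this derivation.
Hence ¬quarantine_host is obligatory.

Obligatory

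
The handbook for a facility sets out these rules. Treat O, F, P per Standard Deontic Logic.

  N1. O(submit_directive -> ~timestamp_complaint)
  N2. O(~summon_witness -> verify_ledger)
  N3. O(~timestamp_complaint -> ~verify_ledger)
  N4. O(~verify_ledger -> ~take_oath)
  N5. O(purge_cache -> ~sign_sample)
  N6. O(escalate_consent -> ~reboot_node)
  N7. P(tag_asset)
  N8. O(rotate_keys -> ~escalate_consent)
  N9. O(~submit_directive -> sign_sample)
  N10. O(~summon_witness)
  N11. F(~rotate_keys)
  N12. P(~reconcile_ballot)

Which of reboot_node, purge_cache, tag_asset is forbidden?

purge_cache

From premise 10 we have O(~summon_witness).
From O(~summon_witness) and premise 2, O(~summon_witness -> verify_ledger), we obtain O(verify_ledger).
Premise 3 is O(~timestamp_complaint -> ~verify_ledger); contrapositively O(verify_ledger -> timestamp_complaint). Since O(verify_ledger) holds, K gives O(timestamp_complaint).
Premise 1, O(submit_directive -> ~timestamp_complaint), contraposes to O(timestamp_complaint -> ~submit_directive); with O(timestamp_complaint) we get O(~submit_directive).
From O(~submit_directive) and premise 9, O(~submit_directive -> sign_sample), we obtain O(sign_sample).
The contrapositive of premise 5 (O(purge_cache -> ~sign_sample)) is O(sign_sample -> ~purge_cache), and O(sign_sample) is already established, so O(~purge_cache).
So O(~purge_cache) holds, i.e. purge_cache is forbidden. None of the other listed options is forbidden under the premises.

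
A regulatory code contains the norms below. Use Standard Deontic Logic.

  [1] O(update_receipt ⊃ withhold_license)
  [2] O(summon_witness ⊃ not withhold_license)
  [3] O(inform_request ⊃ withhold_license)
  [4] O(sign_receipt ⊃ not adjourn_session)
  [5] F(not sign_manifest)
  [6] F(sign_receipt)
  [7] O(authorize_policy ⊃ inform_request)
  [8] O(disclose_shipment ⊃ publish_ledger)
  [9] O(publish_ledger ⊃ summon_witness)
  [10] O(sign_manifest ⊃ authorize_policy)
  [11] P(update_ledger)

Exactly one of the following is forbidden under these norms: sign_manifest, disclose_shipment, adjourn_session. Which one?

disclose_shipment

Premise 5, F(not sign_manifest), is equivalent to O(sign_manifest).
Premise 10 is O(sign_manifest ⊃ authorize_policy); since O(sign_manifest), deontic closure gives O(authorize_policy).
With premise 7, O(authorize_policy ⊃ inform_request), the K-axiom yields O(inform_request).
With premise 3, O(inform_request ⊃ withhold_license), the K-axiom yields O(withhold_license).
The contrapositive of premise 2 (O(summon_witness ⊃ not withhold_license)) is O(withhold_license ⊃ not summon_witness), and O(withhold_license) is already established, so O(not summon_witness).
Premise 9, O(publish_ledger ⊃ summon_witness), contraposes to O(not summon_witness ⊃ not publish_ledger); with O(not summon_witness) we get O(not publish_ledger).
Premise 8 is O(disclose_shipment ⊃ publish_ledger); contrapositively O(not publish_ledger ⊃ not disclose_shipment). Since O(not publish_ledger) holds, K gives O(not disclose_shipment).
So O(not disclose_shipment) holds, i.e. disclose_shipment is forbidden. None of the other listed options is forbidden under the premises.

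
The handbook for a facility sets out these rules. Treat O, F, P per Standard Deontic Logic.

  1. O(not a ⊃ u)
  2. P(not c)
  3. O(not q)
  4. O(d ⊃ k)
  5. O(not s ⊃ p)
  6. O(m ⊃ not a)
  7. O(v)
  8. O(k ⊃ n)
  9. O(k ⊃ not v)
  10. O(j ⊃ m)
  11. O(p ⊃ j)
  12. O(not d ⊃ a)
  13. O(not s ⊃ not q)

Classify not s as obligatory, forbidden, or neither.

Premise 7 states O(v) outright.
Premise 9, O(k ⊃ not v), contraposes to O(v ⊃ not k); with O(v) we get O(not k).
The contrapositive of premise 4 (O(d ⊃ k)) is O(not k ⊃ not d), and O(not k) is already established, so O(not d).
From O(not d) and premise 12, O(not d ⊃ a), we obtain O(a).
The contrapositive of premise 6 (O(m ⊃ not a)) is O(a ⊃ not m), and O(a) is already established, so O(not m).
The contrapositive of premise 10 (O(j ⊃ m)) is O(not m ⊃ not j), and O(not m) is already established, so O(not j).
Premise 11 is O(p ⊃ j); contrapositively O(not j ⊃ not p). Since O(not j) holds, K gives O(not p).
Premise 5, O(not s ⊃ p), contraposes to O(not p ⊃ s); with O(not p) we get O(s).
Premises 1, 2, 3, 8, 13 do not contribute to this derivation.
Thus O(s), which is F(not s): not s is forbidden.

Forbidden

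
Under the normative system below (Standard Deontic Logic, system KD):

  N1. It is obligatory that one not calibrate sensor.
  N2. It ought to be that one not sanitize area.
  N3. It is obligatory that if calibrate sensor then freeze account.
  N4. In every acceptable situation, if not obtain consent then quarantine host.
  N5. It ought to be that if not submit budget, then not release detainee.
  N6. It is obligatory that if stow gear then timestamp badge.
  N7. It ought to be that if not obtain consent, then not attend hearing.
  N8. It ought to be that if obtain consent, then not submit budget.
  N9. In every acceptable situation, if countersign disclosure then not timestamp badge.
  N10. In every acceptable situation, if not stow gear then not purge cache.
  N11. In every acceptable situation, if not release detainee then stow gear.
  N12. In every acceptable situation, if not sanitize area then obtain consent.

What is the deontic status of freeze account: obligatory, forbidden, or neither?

Premise 3 is O(calibrate_sensor → freeze_account), but O(calibrate_sensor) is not derivable from the premises, so it does not yield O(freeze_account).
No premise or chain of K-axiom applications forces O(freeze_account), and none forces O(¬freeze_account). So freeze_account is neither obligatory nor forbidden under these norms.

Neither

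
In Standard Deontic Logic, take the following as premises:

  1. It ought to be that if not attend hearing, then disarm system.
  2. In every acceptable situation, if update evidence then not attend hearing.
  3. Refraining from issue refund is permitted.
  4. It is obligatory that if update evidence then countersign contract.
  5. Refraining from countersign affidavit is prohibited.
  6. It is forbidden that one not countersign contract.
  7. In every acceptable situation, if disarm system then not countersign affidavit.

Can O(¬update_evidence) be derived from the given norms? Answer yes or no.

Yes

F(¬countersign_affidavit) at premise 5 means O(countersign_affidavit).
Premise 7 is O(disarm_system → ¬countersign_affidavit); contrapositively O(countersign_affidavit → ¬disarm_system). Since O(countersign_affidavit) holds, K gives O(¬disarm_system).
The contrapositive of premise 1 (O(¬attend_hearing → disarm_system)) is O(¬disarm_system → attend_hearing), and O(¬disarm_system) is already established, so O(attend_hearing).
Premise 2 is O(update_evidence → ¬attend_hearing); contrapositively O(attend_hearing → ¬update_evidence). Since O(attend_hearing) holds, K gives O(¬update_evidence).
Premises 3, 4, 6 do not contribute to this derivation.
So O(¬update_evidence) follows.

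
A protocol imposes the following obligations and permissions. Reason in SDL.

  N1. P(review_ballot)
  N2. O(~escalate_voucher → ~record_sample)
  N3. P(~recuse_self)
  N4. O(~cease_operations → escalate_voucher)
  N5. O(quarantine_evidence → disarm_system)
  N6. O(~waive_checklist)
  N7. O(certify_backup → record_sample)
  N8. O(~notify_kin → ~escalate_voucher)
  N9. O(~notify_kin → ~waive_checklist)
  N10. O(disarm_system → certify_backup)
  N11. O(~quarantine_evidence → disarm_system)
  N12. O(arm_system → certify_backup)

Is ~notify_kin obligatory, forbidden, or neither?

Forbidden

Premises 11 and 5 cover both cases: O(~quarantine_evidence → disarm_system) and O(quarantine_evidence → disarm_system). Since ~quarantine_evidence ∨ quarantine_evidence is a tautology, O(disarm_system) follows.
Applying K to premise 10 (O(disarm_system → certify_backup)) and O(disarm_system) yields O(certify_backup).
Premise 7 is O(certify_backup → record_sample); since O(certify_backup), deontic closure gives O(record_sample).
The contrapositive of premise 2 (O(~escalate_voucher → ~record_sample)) is O(record_sample → escalate_voucher), and O(record_sample) is already established, so O(escalate_voucher).
The contrapositive of premise 8 (O(~notify_kin → ~escalate_voucher)) is O(escalate_voucher → notify_kin), and O(escalate_voucher) is already established, so O(notify_kin).
Premises 1, 3, 4, 6, 9, 12 do not contribute to this derivation.
Thus O(notify_kin), which is F(~notify_kin): ~notify_kin is forbidden.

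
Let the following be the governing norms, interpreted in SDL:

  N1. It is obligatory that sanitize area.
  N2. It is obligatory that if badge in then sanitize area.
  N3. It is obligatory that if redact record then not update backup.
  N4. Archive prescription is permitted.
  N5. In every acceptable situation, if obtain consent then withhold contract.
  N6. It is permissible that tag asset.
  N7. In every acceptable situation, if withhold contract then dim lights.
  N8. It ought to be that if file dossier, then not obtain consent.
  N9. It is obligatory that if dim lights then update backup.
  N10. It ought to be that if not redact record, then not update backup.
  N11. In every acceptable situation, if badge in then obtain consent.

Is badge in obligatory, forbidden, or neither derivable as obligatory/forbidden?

Premises 3 and 10 are O(redact_record → ¬update_backup) and O(¬redact_record → ¬update_backup); every ideal world satisfies redact_record or ¬redact_record, so in either case ¬update_backup holds — hence O(¬update_backup).
The contrapositive of premise 9 (O(dim_lights → update_backup)) is O(¬update_backup → ¬dim_lights), and O(¬update_backup) is already established, so O(¬dim_lights).
Premise 7, O(withhold_contract → dim_lights), contraposes to O(¬dim_lights → ¬withhold_contract); with O(¬dim_lights) we get O(¬withhold_contract).
Premise 5 is O(obtain_consent → withhold_contract); contrapositively O(¬withhold_contract → ¬obtain_consent). Since O(¬withhold_contract) holds, K gives O(¬obtain_consent).
Premise 11, O(badge_in → obtain_consent), contraposes to O(¬obtain_consent → ¬badge_in); with O(¬obtain_consent) we get O(¬badge_in).
Premises 1, 2, 4, 6, 8 do not contribute to this derivation.
Thus O(¬badge_in), which is F(badge_in): badge_in is forbidden.

Forbidden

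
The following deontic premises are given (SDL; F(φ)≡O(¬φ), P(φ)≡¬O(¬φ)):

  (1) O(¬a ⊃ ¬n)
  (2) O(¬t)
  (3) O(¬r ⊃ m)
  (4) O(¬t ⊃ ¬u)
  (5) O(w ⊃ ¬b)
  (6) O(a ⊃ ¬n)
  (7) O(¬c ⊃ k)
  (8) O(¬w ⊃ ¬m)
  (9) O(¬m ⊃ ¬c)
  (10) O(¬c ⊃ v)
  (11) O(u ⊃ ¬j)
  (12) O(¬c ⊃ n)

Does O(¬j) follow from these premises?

Premise 11 is O(u ⊃ ¬j), but O(u) is not derivable from the premises, so it does not yield O(¬j).
No other premise forces O(¬j). An ideal world satisfying every premise can still have ¬j false, so O(¬j) is not derivable.

No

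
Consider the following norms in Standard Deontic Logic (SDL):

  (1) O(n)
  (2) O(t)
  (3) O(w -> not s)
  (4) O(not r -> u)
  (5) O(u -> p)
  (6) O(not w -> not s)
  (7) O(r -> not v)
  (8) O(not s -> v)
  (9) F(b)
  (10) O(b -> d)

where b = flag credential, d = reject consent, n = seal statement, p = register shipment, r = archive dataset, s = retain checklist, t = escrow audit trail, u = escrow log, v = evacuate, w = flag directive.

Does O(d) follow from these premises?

No

Premise 10 is O(b -> d), but O(b) is not derivable from the premises, so it does not yield O(d).
No other premise forces O(d). An ideal world satisfying every premise can still have d false, so O(d) is not derivable.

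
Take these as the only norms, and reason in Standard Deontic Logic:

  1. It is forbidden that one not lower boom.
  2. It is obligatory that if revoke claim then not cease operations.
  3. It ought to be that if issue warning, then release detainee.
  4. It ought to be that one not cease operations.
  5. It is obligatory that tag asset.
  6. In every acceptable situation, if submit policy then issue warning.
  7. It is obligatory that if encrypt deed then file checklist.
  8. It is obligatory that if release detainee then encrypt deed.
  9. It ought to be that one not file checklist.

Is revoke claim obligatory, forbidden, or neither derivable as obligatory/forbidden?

Neither

Premise 2 is O(revoke_claim → ¬cease_operations); even if O(¬cease_operations) held, inferring O(revoke_claim) would be affirming the consequent — invalid.
No premise or chain of K-axiom applications forces O(revoke_claim), and none forces O(¬revoke_claim). So revoke_claim is neither obligatory nor forbidden under these norms.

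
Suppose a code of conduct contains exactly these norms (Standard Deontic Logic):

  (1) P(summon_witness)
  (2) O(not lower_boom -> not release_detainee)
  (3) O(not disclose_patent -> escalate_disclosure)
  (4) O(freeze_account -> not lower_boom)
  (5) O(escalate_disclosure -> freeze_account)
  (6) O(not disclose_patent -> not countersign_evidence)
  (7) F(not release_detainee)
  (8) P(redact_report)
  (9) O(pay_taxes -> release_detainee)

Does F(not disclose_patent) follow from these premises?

Yes

Premise 7, F(not release_detainee), is equivalent to O(release_detainee).
Premise 2 is O(not lower_boom -> not release_detainee); contrapositively O(release_detainee -> lower_boom). Since O(release_detainee) holds, K gives O(lower_boom).
Premise 4 is O(freeze_account -> not lower_boom); contrapositively O(lower_boom -> not freeze_account). Since O(lower_boom) holds, K gives O(not freeze_account).
Premise 5, O(escalate_disclosure -> freeze_account), contraposes to O(not freeze_account -> not escalate_disclosure); with O(not freeze_account) we get O(not escalate_disclosure).
The contrapositive of premise 3 (O(not disclose_patent -> escalate_disclosure)) is O(not escalate_disclosure -> disclose_patent), and O(not escalate_disclosure) is already established, so O(disclose_patent).
Premises 1, 6, 8, 9 do not contribute to this derivation.
So O(disclose_patent) holds, i.e. F(not disclose_patent). The claim follows.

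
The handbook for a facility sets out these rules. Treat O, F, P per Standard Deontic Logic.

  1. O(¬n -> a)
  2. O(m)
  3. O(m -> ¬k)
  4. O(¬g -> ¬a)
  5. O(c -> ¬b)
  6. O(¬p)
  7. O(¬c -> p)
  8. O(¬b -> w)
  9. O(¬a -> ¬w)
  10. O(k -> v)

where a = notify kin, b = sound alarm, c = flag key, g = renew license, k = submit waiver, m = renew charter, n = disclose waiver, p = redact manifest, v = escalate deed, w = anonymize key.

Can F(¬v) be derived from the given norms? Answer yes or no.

No

Premise 10 is O(k -> v), but O(k) is not derivable from the premises, so it does not yield O(v).
No other premise forces O(v). An ideal world satisfying every premise can still have ¬v true, so F(¬v) is not derivable.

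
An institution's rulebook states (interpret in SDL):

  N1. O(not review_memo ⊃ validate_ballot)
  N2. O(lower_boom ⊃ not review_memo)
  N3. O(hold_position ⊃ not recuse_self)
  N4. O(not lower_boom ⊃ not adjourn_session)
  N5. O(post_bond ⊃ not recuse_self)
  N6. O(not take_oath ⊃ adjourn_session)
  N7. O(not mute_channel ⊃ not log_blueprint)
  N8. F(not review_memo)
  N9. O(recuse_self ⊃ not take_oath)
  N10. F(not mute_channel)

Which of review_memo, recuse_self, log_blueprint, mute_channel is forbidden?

Premise 8 is F(not review_memo), i.e. O(review_memo).
Premise 2 is O(lower_boom ⊃ not review_memo); contrapositively O(review_memo ⊃ not lower_boom). Since O(review_memo) holds, K gives O(not lower_boom).
From O(not lower_boom) and premise 4, O(not lower_boom ⊃ not adjourn_session), we obtain O(not adjourn_session).
Premise 6, O(not take_oath ⊃ adjourn_session), contraposes to O(not adjourn_session ⊃ take_oath); with O(not adjourn_session) we get O(take_oath).
Premise 9, O(recuse_self ⊃ not take_oath), contraposes to O(take_oath ⊃ not recuse_self); with O(take_oath) we get O(not recuse_self).
So O(not recuse_self) holds, i.e. recuse_self is forbidden. None of the other listed options is forbidden under the premises.

recuse_self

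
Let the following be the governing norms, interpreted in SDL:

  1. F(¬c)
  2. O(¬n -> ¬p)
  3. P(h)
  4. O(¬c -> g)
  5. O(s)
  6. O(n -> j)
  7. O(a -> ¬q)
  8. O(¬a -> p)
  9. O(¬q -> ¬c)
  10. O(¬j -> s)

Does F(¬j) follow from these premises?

Yes

Premise 1 is F(¬c), i.e. O(c).
The contrapositive of premise 9 (O(¬q -> ¬c)) is O(c -> q), and O(c) is already established, so O(q).
Premise 7, O(a -> ¬q), contraposes to O(q -> ¬a); with O(q) we get O(¬a).
From O(¬a) and premise 8, O(¬a -> p), we obtain O(p).
Premise 2 is O(¬n -> ¬p); contrapositively O(p -> n). Since O(p) holds, K gives O(n).
Premise 6 is O(n -> j); since O(n), deontic closure gives O(j).
Premises 3, 4, 5, 10 do not contribute to this derivation.
So O(j) holds, i.e. F(¬j). The claim follows.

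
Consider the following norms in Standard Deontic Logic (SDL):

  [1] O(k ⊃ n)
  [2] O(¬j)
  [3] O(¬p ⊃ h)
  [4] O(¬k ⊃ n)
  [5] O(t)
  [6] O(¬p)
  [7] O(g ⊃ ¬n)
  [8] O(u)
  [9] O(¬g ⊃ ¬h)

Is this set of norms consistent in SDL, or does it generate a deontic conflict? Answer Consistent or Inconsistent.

Inconsistent

Premises 4 and 1 cover both cases: O(¬k ⊃ n) and O(k ⊃ n). Since ¬k ∨ k is a tautology, O(n) follows.
Premise 7 is O(g ⊃ ¬n); contrapositively O(n ⊃ ¬g). Since O(n) holds, K gives O(¬g).
Premise 9 is O(¬g ⊃ ¬h); since O(¬g), deontic closure gives O(¬h).
Premise 3 is O(¬p ⊃ h); contrapositively O(¬h ⊃ p). Since O(¬h) holds, K gives O(p).
However, premise 6 gives O(¬p).
We now have both O(p) and O(¬p) — p is simultaneously obligatory and forbidden, violating the D-axiom.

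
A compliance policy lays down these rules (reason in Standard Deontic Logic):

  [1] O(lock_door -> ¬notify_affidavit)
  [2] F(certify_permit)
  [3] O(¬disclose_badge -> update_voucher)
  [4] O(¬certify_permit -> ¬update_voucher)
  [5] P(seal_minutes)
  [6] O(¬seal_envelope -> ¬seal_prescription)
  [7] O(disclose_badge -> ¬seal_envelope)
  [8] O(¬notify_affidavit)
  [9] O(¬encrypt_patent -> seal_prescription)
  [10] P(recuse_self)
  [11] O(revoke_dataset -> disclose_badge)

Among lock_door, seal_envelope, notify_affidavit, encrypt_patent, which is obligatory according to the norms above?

Premise 2 is F(certify_permit), i.e. O(¬certify_permit).
Applying K to premise 4 (O(¬certify_permit -> ¬update_voucher)) and O(¬certify_permit) yields O(¬update_voucher).
Premise 3, O(¬disclose_badge -> update_voucher), contraposes to O(¬update_voucher -> disclose_badge); with O(¬update_voucher) we get O(disclose_badge).
Applying K to premise 7 (O(disclose_badge -> ¬seal_envelope)) and O(disclose_badge) yields O(¬seal_envelope).
Applying K to premise 6 (O(¬seal_envelope -> ¬seal_prescription)) and O(¬seal_envelope) yields O(¬seal_prescription).
Premise 9, O(¬encrypt_patent -> seal_prescription), contraposes to O(¬seal_prescription -> encrypt_patent); with O(¬seal_prescription) we get O(encrypt_patent).
So O(encrypt_patent) holds — encrypt_patent is obligatory. None of the other listed options is made obligatory by any chain of premises.

encrypt_patent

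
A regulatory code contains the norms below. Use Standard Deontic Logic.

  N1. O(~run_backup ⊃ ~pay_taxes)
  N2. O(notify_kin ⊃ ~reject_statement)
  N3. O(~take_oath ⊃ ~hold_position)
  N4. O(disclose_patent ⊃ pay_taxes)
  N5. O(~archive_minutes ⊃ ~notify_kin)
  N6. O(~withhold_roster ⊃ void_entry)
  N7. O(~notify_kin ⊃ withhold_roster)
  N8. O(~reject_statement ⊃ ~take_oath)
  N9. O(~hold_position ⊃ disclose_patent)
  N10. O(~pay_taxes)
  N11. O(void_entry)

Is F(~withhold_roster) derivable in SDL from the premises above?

Premise 10 gives O(~pay_taxes).
The contrapositive of premise 4 (O(disclose_patent ⊃ pay_taxes)) is O(~pay_taxes ⊃ ~disclose_patent), and O(~pay_taxes) is already established, so O(~disclose_patent).
Premise 9 is O(~hold_position ⊃ disclose_patent); contrapositively O(~disclose_patent ⊃ hold_position). Since O(~disclose_patent) holds, K gives O(hold_position).
Premise 3 is O(~take_oath ⊃ ~hold_position); contrapositively O(hold_position ⊃ take_oath). Since O(hold_position) holds, K gives O(take_oath).
Premise 8, O(~reject_statement ⊃ ~take_oath), contraposes to O(take_oath ⊃ reject_statement); with O(take_oath) we get O(reject_statement).
Premise 2, O(notify_kin ⊃ ~reject_statement), contraposes to O(reject_statement ⊃ ~notify_kin); with O(reject_statement) we get O(~notify_kin).
With premise 7, O(~notify_kin ⊃ withhold_roster), the K-axiom yields O(withhold_roster).
Premises 1, 5, 6, 11 do not contribute to this derivation.
So O(withhold_roster) holds, i.e. F(~withhold_roster). The claim follows.

Yes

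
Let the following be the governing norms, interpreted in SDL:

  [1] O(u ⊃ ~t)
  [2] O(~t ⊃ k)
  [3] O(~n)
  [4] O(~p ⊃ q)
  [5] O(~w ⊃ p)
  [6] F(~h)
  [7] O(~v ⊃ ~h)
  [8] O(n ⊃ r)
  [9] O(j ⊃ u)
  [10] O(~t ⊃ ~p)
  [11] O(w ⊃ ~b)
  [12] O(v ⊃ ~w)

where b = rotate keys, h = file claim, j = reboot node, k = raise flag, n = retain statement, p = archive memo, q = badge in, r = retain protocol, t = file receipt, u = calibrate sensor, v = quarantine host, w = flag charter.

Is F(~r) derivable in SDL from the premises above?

Premise 8 is O(n ⊃ r), but O(n) is not derivable from the premises, so it does not yield O(r).
No other premise forces O(r). An ideal world satisfying every premise can still have ~r true, so F(~r) is not derivable.

No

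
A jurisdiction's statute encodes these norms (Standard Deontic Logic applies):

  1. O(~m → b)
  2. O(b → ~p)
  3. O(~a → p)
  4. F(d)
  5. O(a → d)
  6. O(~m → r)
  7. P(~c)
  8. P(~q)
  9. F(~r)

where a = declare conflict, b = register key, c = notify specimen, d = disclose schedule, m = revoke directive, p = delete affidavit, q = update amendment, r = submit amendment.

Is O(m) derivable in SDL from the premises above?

Yes

Premise 4 is F(d), i.e. O(~d).
Premise 5 is O(a → d); contrapositively O(~d → ~a). Since O(~d) holds, K gives O(~a).
Applying K to premise 3 (O(~a → p)) and O(~a) yields O(p).
Premise 2, O(b → ~p), contraposes to O(p → ~b); with O(p) we get O(~b).
The contrapositive of premise 1 (O(~m → b)) is O(~b → m), and O(~b) is already established, so O(m).
Premises 6, 7, 8, 9 do not contribute to this derivation.
So O(m) follows.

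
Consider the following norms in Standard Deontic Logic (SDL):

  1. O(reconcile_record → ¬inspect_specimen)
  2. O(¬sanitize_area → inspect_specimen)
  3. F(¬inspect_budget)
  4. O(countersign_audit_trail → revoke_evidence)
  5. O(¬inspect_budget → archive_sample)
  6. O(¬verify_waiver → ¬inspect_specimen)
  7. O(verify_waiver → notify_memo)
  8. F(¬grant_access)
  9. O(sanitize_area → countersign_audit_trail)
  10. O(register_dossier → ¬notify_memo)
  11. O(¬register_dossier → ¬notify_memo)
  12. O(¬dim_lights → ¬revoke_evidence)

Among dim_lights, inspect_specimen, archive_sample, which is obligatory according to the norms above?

Premises 11 and 10 are O(¬register_dossier → ¬notify_memo) and O(register_dossier → ¬notify_memo); every ideal world satisfies ¬register_dossier or register_dossier, so in either case ¬notify_memo holds — hence O(¬notify_memo).
Premise 7 is O(verify_waiver → notify_memo); contrapositively O(¬notify_memo → ¬verify_waiver). Since O(¬notify_memo) holds, K gives O(¬verify_waiver).
From O(¬verify_waiver) and premise 6, O(¬verify_waiver → ¬inspect_specimen), we obtain O(¬inspect_specimen).
Premise 2, O(¬sanitize_area → inspect_specimen), contraposes to O(¬inspect_specimen → sanitize_area); with O(¬inspect_specimen) we get O(sanitize_area).
From O(sanitize_area) and premise 9, O(sanitize_area → countersign_audit_trail), we obtain O(countersign_audit_trail).
From O(countersign_audit_trail) and premise 4, O(countersign_audit_trail → revoke_evidence), we obtain O(revoke_evidence).
Premise 12, O(¬dim_lights → ¬revoke_evidence), contraposes to O(revoke_evidence → dim_lights); with O(revoke_evidence) we get O(dim_lights).
So O(dim_lights) holds — dim_lights is obligatory. None of the other listed options is made obligatory by any chain of premises.

dim_lights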